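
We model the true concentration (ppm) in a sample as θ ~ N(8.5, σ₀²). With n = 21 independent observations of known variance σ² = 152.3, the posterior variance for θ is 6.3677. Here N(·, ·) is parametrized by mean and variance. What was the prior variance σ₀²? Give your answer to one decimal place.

Posterior precision equals prior precision plus data precision: 1/σ_n² = 1/σ₀² + n/σ².
So 1/σ₀² = 1/6.3677 − 21/152.3 = 0.157043 − 0.137886 = 0.019157.
Hence σ₀² = 1/0.019157 ≈ 52.2.

σ₀² = 52.2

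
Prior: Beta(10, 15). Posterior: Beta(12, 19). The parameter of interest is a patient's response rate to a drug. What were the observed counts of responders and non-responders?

A Beta(α, β) prior with s successes and f failures in binomial data gives a Beta(α+s, β+f) posterior.
So s = 12 − 10 = 2 and f = 19 − 15 = 4.

2 responders and 4 non-responders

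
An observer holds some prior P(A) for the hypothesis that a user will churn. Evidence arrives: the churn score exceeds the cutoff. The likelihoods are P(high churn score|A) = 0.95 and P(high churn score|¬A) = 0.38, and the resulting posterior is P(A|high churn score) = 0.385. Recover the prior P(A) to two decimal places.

Bayes' rule in odds form gives O(A|E) = O(A)·[P(E|A)/P(E|¬A)], hence O(A) = O(A|E)/LR.
Posterior odds = 0.385/(1−0.385) = 0.6260. LR = 0.95/0.38 = 2.5000.
Prior odds = 0.6260/2.5000 = 0.2504, so P(A) = 0.2504/(1+0.2504) ≈ 0.20.

P(A) = 0.20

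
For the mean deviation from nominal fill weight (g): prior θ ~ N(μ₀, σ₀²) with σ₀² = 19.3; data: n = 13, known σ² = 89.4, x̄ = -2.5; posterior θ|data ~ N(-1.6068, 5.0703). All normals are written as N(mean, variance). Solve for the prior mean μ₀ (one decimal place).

The posterior mean is a precision-weighted average: μ_n = (τ₀μ₀ + τ_data·x̄)/(τ₀+τ_data), with τ₀=1/σ₀² and τ_data=n/σ².
Here τ₀ = 1/19.3 = 0.051813 and τ_data = 13/89.4 = 0.145414, so τ_n = 0.197227.
Rearranging for μ₀: μ₀ = (μ_n·τ_n − τ_data·x̄)/τ₀ = (-1.6068·0.197227 − 0.145414·-2.5) / 0.051813 = 0.046631/0.051813 ≈ 0.9.

μ₀ = 0.9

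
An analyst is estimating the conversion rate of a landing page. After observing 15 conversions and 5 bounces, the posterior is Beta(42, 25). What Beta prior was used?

Beta(27, 20)

Under Beta–binomial conjugacy the posterior parameters are (a+s, b+f).
So a = 42 − 15 = 27 and b = 25 − 5 = 20.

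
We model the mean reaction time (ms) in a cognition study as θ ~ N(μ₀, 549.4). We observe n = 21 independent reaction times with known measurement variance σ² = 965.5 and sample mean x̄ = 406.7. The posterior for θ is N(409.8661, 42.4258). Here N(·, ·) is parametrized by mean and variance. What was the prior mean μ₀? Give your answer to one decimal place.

μ₀ = 447.7

With known observation variance, the Normal–Normal posterior has precision τ_n = τ₀ + n/σ² and mean μ_n = (τ₀μ₀ + (n/σ²)x̄)/τ_n.
Here τ₀ = 1/549.4 = 0.001820 and τ_data = 21/965.5 = 0.021750, so τ_n = 0.023570.
Rearranging for μ₀: μ₀ = (μ_n·τ_n − τ_data·x̄)/τ₀ = (409.8661·0.023570 − 0.021750·406.7) / 0.001820 = 0.814819/0.001820 ≈ 447.7.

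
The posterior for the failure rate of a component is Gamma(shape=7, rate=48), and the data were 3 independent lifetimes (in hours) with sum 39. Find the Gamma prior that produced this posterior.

For an exponential likelihood with a Gamma(α, β) prior on the rate, n observations with total T give posterior Gamma(α+n, β+T).
So α = 7 − 3 = 4 and β = 48 − 39 = 9.

Gamma(shape=4, rate=9)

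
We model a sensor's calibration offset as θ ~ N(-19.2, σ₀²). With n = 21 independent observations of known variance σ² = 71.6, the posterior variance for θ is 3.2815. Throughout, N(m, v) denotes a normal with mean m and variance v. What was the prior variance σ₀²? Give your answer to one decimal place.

For the Normal–Normal model with known σ², precisions add: τ_n = τ₀ + n/σ².
So 1/σ₀² = 1/3.2815 − 21/71.6 = 0.304739 − 0.293296 = 0.011443.
Hence σ₀² = 1/0.011443 ≈ 87.4.

σ₀² = 87.4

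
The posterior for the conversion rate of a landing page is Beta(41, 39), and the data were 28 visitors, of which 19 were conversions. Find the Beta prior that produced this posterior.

Under Beta–binomial conjugacy the posterior parameters are (a+s, b+f).
So a = 41 − 19 = 22 and b = 39 − 9 = 30.

Beta(22, 30)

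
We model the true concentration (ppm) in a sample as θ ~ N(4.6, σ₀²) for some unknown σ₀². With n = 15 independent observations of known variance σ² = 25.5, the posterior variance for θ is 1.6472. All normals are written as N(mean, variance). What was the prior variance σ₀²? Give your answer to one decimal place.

For the Normal–Normal model with known σ², precisions add: τ_n = τ₀ + n/σ².
So 1/σ₀² = 1/1.6472 − 15/25.5 = 0.607091 − 0.588235 = 0.018856.
Hence σ₀² = 1/0.018856 ≈ 53.0.

σ₀² = 53.0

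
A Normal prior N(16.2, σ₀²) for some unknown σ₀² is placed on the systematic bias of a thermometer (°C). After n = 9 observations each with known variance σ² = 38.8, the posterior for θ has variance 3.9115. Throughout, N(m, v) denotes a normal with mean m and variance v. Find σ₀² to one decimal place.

σ₀² = 42.2

For the Normal–Normal model with known σ², precisions add: τ_n = τ₀ + n/σ².
So 1/σ₀² = 1/3.9115 − 9/38.8 = 0.255656 − 0.231959 = 0.023697.
Hence σ₀² = 1/0.023697 ≈ 42.2.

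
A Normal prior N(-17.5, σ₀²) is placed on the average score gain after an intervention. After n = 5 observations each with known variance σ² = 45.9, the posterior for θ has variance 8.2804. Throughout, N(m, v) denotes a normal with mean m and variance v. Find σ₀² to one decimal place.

For the Normal–Normal model with known σ², precisions add: τ_n = τ₀ + n/σ².
So 1/σ₀² = 1/8.2804 − 5/45.9 = 0.120767 − 0.108932 = 0.011835.
Hence σ₀² = 1/0.011835 ≈ 84.5.

σ₀² = 84.5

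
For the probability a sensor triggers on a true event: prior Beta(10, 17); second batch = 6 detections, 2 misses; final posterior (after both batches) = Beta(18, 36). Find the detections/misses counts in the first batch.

2 detections and 17 misses

Sequential conjugate updates are equivalent to a single update on the pooled data, so total successes = posterior α − prior α and total failures = posterior β − prior β.
Total across both batches: 18−10=8 detections, 36−17=19 misses.
Subtract the second batch: 8−6=2 detections and 19−2=17 misses.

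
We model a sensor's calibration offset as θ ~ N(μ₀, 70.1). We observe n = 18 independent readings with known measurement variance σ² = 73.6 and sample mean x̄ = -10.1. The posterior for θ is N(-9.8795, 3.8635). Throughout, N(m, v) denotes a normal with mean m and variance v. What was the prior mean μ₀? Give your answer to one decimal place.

μ₀ = -6.1

With known observation variance, the Normal–Normal posterior has precision τ_n = τ₀ + n/σ² and mean μ_n = (τ₀μ₀ + (n/σ²)x̄)/τ_n.
Here τ₀ = 1/70.1 = 0.014265 and τ_data = 18/73.6 = 0.244565, so τ_n = 0.258830.
Rearranging for μ₀: μ₀ = (μ_n·τ_n − τ_data·x̄)/τ₀ = (-9.8795·0.258830 − 0.244565·-10.1) / 0.014265 = -0.087004/0.014265 ≈ -6.1.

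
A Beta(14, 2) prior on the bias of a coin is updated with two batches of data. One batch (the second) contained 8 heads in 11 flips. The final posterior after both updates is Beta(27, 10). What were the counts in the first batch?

Because Beta–binomial updating is additive in the counts, the combined data contributed (α_post−α_prior, β_post−β_prior) successes and failures.
Total across both batches: 27−14=13 heads, 10−2=8 tails.
Subtract the second batch: 13−8=5 heads and 8−3=5 tails.

5 heads and 5 tails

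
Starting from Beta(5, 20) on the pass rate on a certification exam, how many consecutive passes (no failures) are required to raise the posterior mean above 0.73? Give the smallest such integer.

k = 50

After k passes and 0 failures the posterior is Beta(5+k, 20), with mean (5+k)/(5+20+k).
Set (5+k)/(25+k) > 0.73 and solve: k > (0.73·25 − 5)/(1 − 0.73) = 49.074.
The smallest integer exceeding 49.074 is 50.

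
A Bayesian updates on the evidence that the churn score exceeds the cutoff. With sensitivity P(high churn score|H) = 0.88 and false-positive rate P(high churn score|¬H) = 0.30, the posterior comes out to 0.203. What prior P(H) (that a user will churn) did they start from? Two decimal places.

In odds form, posterior odds = prior odds × likelihood ratio, so prior odds = posterior odds ÷ LR.
Posterior odds = 0.203/(1−0.203) = 0.2547. LR = 0.88/0.30 = 2.9333.
Prior odds = 0.2547/2.9333 = 0.0868, so P(H) = 0.0868/(1+0.0868) ≈ 0.08.

P(H) = 0.08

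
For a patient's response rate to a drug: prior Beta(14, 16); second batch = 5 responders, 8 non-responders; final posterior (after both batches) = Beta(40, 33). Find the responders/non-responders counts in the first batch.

Sequential conjugate updates are equivalent to a single update on the pooled data, so total successes = posterior α − prior α and total failures = posterior β − prior β.
Total across both batches: 40−14=26 responders, 33−16=17 non-responders.
Subtract the second batch: 26−5=21 responders and 17−8=9 non-responders.

21 responders and 9 non-responders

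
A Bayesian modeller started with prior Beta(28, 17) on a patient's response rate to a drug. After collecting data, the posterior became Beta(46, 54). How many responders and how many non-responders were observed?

18 responders and 37 non-responders

Beta is conjugate to the binomial likelihood: posterior = Beta(a+s, b+f).
So s = 46 − 28 = 18 and f = 54 − 17 = 37.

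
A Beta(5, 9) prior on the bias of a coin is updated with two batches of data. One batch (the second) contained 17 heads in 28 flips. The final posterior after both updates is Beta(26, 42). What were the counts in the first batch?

4 heads and 22 tails

Sequential conjugate updates are equivalent to a single update on the pooled data, so total successes = posterior α − prior α and total failures = posterior β − prior β.
Total across both batches: 26−5=21 heads, 42−9=33 tails.
Subtract the second batch: 21−17=4 heads and 33−11=22 tails.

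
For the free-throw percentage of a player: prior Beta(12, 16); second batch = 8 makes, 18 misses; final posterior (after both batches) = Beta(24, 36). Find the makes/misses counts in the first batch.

Sequential conjugate updates are equivalent to a single update on the pooled data, so total successes = posterior α − prior α and total failures = posterior β − prior β.
Total across both batches: 24−12=12 makes, 36−16=20 misses.
Subtract the second batch: 12−8=4 makes and 20−18=2 misses.

4 makes and 2 misses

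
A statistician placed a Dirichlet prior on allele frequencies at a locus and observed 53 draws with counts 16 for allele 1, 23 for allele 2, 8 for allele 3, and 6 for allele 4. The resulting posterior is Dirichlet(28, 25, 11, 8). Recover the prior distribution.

For a Dirichlet(α) prior with multinomial counts c, the posterior is Dirichlet(α + c) componentwise.
Subtract each count from the matching posterior parameter: 28−16=12, 25−23=2, 11−8=3, 8−6=2.

Dirichlet(12, 2, 3, 2)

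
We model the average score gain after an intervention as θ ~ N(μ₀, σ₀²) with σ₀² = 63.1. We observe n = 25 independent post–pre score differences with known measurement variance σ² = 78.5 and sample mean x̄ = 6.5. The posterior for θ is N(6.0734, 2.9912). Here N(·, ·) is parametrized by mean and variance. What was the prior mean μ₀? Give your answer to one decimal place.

μ₀ = -2.5

The posterior mean is a precision-weighted average: μ_n = (τ₀μ₀ + τ_data·x̄)/(τ₀+τ_data), with τ₀=1/σ₀² and τ_data=n/σ².
Here τ₀ = 1/63.1 = 0.015848 and τ_data = 25/78.5 = 0.318471, so τ_n = 0.334319.
Rearranging for μ₀: μ₀ = (μ_n·τ_n − τ_data·x̄)/τ₀ = (6.0734·0.334319 − 0.318471·6.5) / 0.015848 = -0.039608/0.015848 ≈ -2.5.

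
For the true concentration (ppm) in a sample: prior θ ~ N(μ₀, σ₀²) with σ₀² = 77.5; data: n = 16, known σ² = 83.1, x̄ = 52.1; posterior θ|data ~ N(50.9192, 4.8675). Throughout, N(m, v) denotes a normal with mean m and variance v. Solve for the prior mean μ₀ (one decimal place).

μ₀ = 33.3

With known observation variance, the Normal–Normal posterior has precision τ_n = τ₀ + n/σ² and mean μ_n = (τ₀μ₀ + (n/σ²)x̄)/τ_n.
Here τ₀ = 1/77.5 = 0.012903 and τ_data = 16/83.1 = 0.192539, so τ_n = 0.205442.
Rearranging for μ₀: μ₀ = (μ_n·τ_n − τ_data·x̄)/τ₀ = (50.9192·0.205442 − 0.192539·52.1) / 0.012903 = 0.429660/0.012903 ≈ 33.3.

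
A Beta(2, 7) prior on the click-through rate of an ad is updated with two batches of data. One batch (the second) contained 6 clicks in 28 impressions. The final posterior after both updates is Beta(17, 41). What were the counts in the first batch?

9 clicks and 12 non-clicks

Sequential conjugate updates are equivalent to a single update on the pooled data, so total successes = posterior α − prior α and total failures = posterior β − prior β.
Total across both batches: 17−2=15 clicks, 41−7=34 non-clicks.
Subtract the second batch: 15−6=9 clicks and 34−22=12 non-clicks.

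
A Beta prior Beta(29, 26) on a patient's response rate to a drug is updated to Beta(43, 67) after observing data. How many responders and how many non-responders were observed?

Under Beta–binomial conjugacy the posterior parameters are (α+s, β+f).
So s = 43 − 29 = 14 and f = 67 − 26 = 41.

14 responders and 41 non-responders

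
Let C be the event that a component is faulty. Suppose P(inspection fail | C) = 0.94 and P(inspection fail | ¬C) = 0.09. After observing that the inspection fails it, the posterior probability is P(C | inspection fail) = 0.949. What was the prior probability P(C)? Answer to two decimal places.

P(C) = 0.64

Bayes' rule in odds form gives O(C|E) = O(C)·[P(E|C)/P(E|¬C)], hence O(C) = O(C|E)/LR.
Posterior odds = 0.949/(1−0.949) = 18.6078. LR = 0.94/0.09 = 10.4444.
Prior odds = 18.6078/10.4444 = 1.7816, so P(C) = 1.7816/(1+1.7816) ≈ 0.64.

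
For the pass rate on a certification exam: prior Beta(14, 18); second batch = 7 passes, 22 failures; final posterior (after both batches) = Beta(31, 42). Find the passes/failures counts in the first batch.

Sequential conjugate updates are equivalent to a single update on the pooled data, so total successes = posterior α − prior α and total failures = posterior β − prior β.
Total across both batches: 31−14=17 passes, 42−18=24 failures.
Subtract the second batch: 17−7=10 passes and 24−22=2 failures.

10 passes and 2 failures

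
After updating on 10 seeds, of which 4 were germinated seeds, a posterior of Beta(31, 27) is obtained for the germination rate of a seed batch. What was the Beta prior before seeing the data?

Beta(27, 21)

Beta is conjugate to the binomial likelihood: posterior = Beta(α+s, β+f).
Subtract the data counts: 31−4=27, 27−6=21.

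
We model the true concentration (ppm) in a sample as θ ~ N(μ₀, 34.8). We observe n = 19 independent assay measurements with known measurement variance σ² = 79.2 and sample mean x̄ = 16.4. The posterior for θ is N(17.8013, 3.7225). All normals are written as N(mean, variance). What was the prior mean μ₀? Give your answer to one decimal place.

The posterior mean is a precision-weighted average: μ_n = (τ₀μ₀ + τ_data·x̄)/(τ₀+τ_data), with τ₀=1/σ₀² and τ_data=n/σ².
Here τ₀ = 1/34.8 = 0.028736 and τ_data = 19/79.2 = 0.239899, so τ_n = 0.268635.
Rearranging for μ₀: μ₀ = (μ_n·τ_n − τ_data·x̄)/τ₀ = (17.8013·0.268635 − 0.239899·16.4) / 0.028736 = 0.847709/0.028736 ≈ 29.5.

μ₀ = 29.5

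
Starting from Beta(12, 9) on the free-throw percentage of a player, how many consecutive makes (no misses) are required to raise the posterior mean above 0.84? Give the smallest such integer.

k = 36

After k makes and 0 misses the posterior is Beta(12+k, 9), with mean (12+k)/(12+9+k).
Set (12+k)/(21+k) > 0.84 and solve: k > (0.84·21 − 12)/(1 − 0.84) = 35.250.
The smallest integer exceeding 35.250 is 36, and checking k=36: (48)/(57) = 0.8421 > 0.84.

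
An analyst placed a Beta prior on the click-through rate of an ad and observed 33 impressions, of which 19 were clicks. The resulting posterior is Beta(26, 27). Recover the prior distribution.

A Beta(a, b) prior with s successes and f failures in binomial data gives a Beta(a+s, b+f) posterior.
Subtract the data counts: 26−19=7, 27−14=13.

Beta(7, 13)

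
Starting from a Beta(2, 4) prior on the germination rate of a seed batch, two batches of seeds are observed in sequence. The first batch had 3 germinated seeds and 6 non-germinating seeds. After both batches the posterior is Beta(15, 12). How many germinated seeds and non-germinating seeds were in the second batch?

10 germinated seeds and 2 non-germinating seeds

Because Beta–binomial updating is additive in the counts, the combined data contributed (α_post−α_prior, β_post−β_prior) successes and failures.
Total across both batches: 15−2=13 germinated seeds, 12−4=8 non-germinating seeds.
Subtract the first batch: 13−3=10 germinated seeds and 8−6=2 non-germinating seeds.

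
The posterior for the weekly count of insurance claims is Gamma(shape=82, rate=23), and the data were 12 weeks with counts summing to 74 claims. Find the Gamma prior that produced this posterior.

Gamma(shape=8, rate=11)

A Gamma(α, β) prior (rate parametrization) on a Poisson rate with n observations summing to S gives posterior Gamma(α+S, β+n).
So α = 82 − 74 = 8 and β = 23 − 12 = 11.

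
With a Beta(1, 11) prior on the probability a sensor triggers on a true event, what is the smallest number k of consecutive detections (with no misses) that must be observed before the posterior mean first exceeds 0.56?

After k detections and 0 misses the posterior is Beta(1+k, 11), with mean (1+k)/(1+11+k).
Set (1+k)/(12+k) > 0.56 and solve: k > (0.56·12 − 1)/(1 − 0.56) = 13.000.
The smallest integer exceeding 13.000 is 14.

k = 14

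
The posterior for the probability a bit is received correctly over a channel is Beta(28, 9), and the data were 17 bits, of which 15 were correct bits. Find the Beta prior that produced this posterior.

Beta(13, 7)

A Beta(α, β) prior with s successes and f failures in binomial data gives a Beta(α+s, β+f) posterior.
So α = 28 − 15 = 13 and β = 9 − 2 = 7.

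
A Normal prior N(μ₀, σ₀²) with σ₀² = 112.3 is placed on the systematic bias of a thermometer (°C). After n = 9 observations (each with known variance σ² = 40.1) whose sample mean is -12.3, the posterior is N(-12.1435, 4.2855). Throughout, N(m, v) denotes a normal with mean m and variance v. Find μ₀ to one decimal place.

The posterior mean is a precision-weighted average: μ_n = (τ₀μ₀ + τ_data·x̄)/(τ₀+τ_data), with τ₀=1/σ₀² and τ_data=n/σ².
Here τ₀ = 1/112.3 = 0.008905 and τ_data = 9/40.1 = 0.224439, so τ_n = 0.233344.
Rearranging for μ₀: μ₀ = (μ_n·τ_n − τ_data·x̄)/τ₀ = (-12.1435·0.233344 − 0.224439·-12.3) / 0.008905 = -0.073013/0.008905 ≈ -8.2.

μ₀ = -8.2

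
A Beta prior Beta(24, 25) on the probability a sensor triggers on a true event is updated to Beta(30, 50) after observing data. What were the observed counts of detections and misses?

6 detections and 25 misses

Under Beta–binomial conjugacy the posterior parameters are (α+s, β+f).
So s = 30 − 24 = 6 and f = 50 − 25 = 25.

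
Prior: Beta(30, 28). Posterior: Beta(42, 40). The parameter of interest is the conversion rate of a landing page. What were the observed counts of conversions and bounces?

Beta is conjugate to the binomial likelihood: posterior = Beta(α+s, β+f).
So s = 42 − 30 = 12 and f = 40 − 28 = 12.

12 conversions and 12 bounces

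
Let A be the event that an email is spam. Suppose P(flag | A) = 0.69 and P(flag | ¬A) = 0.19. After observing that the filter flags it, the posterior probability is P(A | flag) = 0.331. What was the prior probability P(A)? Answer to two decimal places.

P(A) = 0.12

Bayes' rule in odds form gives O(A|E) = O(A)·[P(E|A)/P(E|¬A)], hence O(A) = O(A|E)/LR.
Posterior odds = 0.331/(1−0.331) = 0.4948. LR = 0.69/0.19 = 3.6316.
Prior odds = 0.4948/3.6316 = 0.1362, so P(A) = 0.1362/(1+0.1362) ≈ 0.12.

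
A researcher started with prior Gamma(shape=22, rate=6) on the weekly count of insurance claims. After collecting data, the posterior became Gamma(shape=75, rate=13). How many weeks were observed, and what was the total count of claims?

Gamma–Poisson conjugacy: posterior shape = α + Σxᵢ, posterior rate = β + n.
Matching: Σxᵢ = 75 − 22 = 53 and n = 13 − 6 = 7.

n = 7 weeks with total 53 claims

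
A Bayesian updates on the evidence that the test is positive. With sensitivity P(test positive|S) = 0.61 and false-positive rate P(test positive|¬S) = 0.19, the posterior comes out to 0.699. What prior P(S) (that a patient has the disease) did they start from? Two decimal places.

P(S) = 0.42

Bayes' rule in odds form gives O(S|E) = O(S)·[P(E|S)/P(E|¬S)], hence O(S) = O(S|E)/LR.
Posterior odds = 0.699/(1−0.699) = 2.3223. LR = 0.61/0.19 = 3.2105.
Prior odds = 2.3223/3.2105 = 0.7233, so P(S) = 0.7233/(1+0.7233) ≈ 0.42.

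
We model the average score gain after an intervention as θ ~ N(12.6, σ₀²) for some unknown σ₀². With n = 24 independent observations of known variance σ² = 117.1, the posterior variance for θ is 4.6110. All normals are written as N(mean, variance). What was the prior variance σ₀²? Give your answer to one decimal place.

σ₀² = 83.9

For the Normal–Normal model with known σ², precisions add: τ_n = τ₀ + n/σ².
So 1/σ₀² = 1/4.6110 − 24/117.1 = 0.216873 − 0.204953 = 0.011920.
Hence σ₀² = 1/0.011920 ≈ 83.9.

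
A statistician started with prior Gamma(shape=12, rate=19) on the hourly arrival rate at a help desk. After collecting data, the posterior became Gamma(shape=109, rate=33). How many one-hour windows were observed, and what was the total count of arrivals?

Gamma–Poisson conjugacy: posterior shape = α + Σxᵢ, posterior rate = β + n.
Matching: Σxᵢ = 109 − 12 = 97 and n = 33 − 19 = 14.

n = 14 one-hour windows with total 97 arrivals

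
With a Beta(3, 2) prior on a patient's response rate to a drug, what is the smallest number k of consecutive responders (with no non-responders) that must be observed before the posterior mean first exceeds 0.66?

k = 1

After k responders and 0 non-responders the posterior is Beta(3+k, 2), with mean (3+k)/(3+2+k).
Set (3+k)/(5+k) > 0.66 and solve: k > (0.66·5 − 3)/(1 − 0.66) = 0.882.
The smallest integer exceeding 0.882 is 1, and checking k=1: (4)/(6) = 0.6667 > 0.66.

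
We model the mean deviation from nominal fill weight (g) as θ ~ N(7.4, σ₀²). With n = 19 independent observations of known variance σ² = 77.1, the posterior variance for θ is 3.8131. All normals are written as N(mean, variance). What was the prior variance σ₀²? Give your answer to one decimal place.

For the Normal–Normal model with known σ², precisions add: τ_n = τ₀ + n/σ².
So 1/σ₀² = 1/3.8131 − 19/77.1 = 0.262254 − 0.246433 = 0.015821.
Hence σ₀² = 1/0.015821 ≈ 63.2.

σ₀² = 63.2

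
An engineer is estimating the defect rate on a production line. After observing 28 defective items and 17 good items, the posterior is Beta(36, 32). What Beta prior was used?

Beta(8, 15)

Beta is conjugate to the binomial likelihood: posterior = Beta(a+s, b+f).
So a = 36 − 28 = 8 and b = 32 − 17 = 15.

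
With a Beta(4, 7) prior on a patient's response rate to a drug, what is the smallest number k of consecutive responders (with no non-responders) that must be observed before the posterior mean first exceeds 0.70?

k = 13

After k responders and 0 non-responders the posterior is Beta(4+k, 7), with mean (4+k)/(4+7+k).
Set (4+k)/(11+k) > 0.70 and solve: k > (0.70·11 − 4)/(1 − 0.70) = 12.333.
The smallest integer exceeding 12.333 is 13.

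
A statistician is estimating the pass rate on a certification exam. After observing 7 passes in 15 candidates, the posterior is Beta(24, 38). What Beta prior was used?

Beta(17, 30)

A Beta(α, β) prior with s successes and f failures in binomial data gives a Beta(α+s, β+f) posterior.
Subtract the data counts: 24−7=17, 38−8=30.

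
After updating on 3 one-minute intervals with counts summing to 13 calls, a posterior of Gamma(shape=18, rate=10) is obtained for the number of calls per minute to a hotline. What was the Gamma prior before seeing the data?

A Gamma(α, β) prior (rate parametrization) on a Poisson rate with n observations summing to S gives posterior Gamma(α+S, β+n).
So α = 18 − 13 = 5 and β = 10 − 3 = 7.

Gamma(shape=5, rate=7)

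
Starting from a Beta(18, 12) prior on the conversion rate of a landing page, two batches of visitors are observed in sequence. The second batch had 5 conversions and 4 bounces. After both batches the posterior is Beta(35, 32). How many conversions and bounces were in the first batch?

12 conversions and 16 bounces

Because Beta–binomial updating is additive in the counts, the combined data contributed (α_post−α_prior, β_post−β_prior) successes and failures.
Total across both batches: 35−18=17 conversions, 32−12=20 bounces.
Subtract the second batch: 17−5=12 conversions and 20−4=16 bounces.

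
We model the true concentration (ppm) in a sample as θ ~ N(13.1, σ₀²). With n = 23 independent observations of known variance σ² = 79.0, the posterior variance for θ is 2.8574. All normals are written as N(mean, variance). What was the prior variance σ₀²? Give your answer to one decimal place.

σ₀² = 17.0

For the Normal–Normal model with known σ², precisions add: τ_n = τ₀ + n/σ².
So 1/σ₀² = 1/2.8574 − 23/79.0 = 0.349969 − 0.291139 = 0.058830.
Hence σ₀² = 1/0.058830 ≈ 17.0.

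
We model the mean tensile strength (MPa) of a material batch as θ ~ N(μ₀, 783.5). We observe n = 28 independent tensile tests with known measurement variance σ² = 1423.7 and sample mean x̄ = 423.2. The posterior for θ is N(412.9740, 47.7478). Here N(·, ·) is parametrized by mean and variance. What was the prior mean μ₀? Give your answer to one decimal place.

μ₀ = 255.4

With known observation variance, the Normal–Normal posterior has precision τ_n = τ₀ + n/σ² and mean μ_n = (τ₀μ₀ + (n/σ²)x̄)/τ_n.
Here τ₀ = 1/783.5 = 0.001276 and τ_data = 28/1423.7 = 0.019667, so τ_n = 0.020943.
Rearranging for μ₀: μ₀ = (μ_n·τ_n − τ_data·x̄)/τ₀ = (412.9740·0.020943 − 0.019667·423.2) / 0.001276 = 0.325840/0.001276 ≈ 255.4.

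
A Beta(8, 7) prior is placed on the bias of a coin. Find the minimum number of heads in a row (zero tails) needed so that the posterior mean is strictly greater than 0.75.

k = 14

After k heads and 0 tails the posterior is Beta(8+k, 7), with mean (8+k)/(8+7+k).
Set (8+k)/(15+k) > 0.75 and solve: k > (0.75·15 − 8)/(1 − 0.75) = 13.000.
The smallest integer exceeding 13.000 is 14, and checking k=14: (22)/(29) = 0.7586 > 0.75.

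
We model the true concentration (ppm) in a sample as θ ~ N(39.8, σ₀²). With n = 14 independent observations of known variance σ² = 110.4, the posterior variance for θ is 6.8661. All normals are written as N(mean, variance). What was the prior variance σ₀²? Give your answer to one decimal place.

Posterior precision equals prior precision plus data precision: 1/σ_n² = 1/σ₀² + n/σ².
So 1/σ₀² = 1/6.8661 − 14/110.4 = 0.145643 − 0.126812 = 0.018831.
Hence σ₀² = 1/0.018831 ≈ 53.1.

σ₀² = 53.1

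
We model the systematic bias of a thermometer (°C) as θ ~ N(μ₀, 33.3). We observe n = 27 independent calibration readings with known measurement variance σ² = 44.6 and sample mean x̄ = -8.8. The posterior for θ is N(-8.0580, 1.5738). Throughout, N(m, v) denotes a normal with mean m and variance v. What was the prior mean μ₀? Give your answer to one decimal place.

The posterior mean is a precision-weighted average: μ_n = (τ₀μ₀ + τ_data·x̄)/(τ₀+τ_data), with τ₀=1/σ₀² and τ_data=n/σ².
Here τ₀ = 1/33.3 = 0.030030 and τ_data = 27/44.6 = 0.605381, so τ_n = 0.635411.
Rearranging for μ₀: μ₀ = (μ_n·τ_n − τ_data·x̄)/τ₀ = (-8.0580·0.635411 − 0.605381·-8.8) / 0.030030 = 0.207211/0.030030 ≈ 6.9.

μ₀ = 6.9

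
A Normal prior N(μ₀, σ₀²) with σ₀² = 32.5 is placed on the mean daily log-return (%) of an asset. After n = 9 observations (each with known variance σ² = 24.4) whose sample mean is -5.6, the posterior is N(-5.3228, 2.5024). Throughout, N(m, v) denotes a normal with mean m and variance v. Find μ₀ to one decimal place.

With known observation variance, the Normal–Normal posterior has precision τ_n = τ₀ + n/σ² and mean μ_n = (τ₀μ₀ + (n/σ²)x̄)/τ_n.
Here τ₀ = 1/32.5 = 0.030769 and τ_data = 9/24.4 = 0.368852, so τ_n = 0.399621.
Rearranging for μ₀: μ₀ = (μ_n·τ_n − τ_data·x̄)/τ₀ = (-5.3228·0.399621 − 0.368852·-5.6) / 0.030769 = -0.061531/0.030769 ≈ -2.0.

μ₀ = -2.0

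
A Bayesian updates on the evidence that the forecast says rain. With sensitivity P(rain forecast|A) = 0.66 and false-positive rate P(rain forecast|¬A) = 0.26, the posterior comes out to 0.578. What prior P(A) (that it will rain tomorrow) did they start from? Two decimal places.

Bayes' rule in odds form gives O(A|E) = O(A)·[P(E|A)/P(E|¬A)], hence O(A) = O(A|E)/LR.
Posterior odds = 0.578/(1−0.578) = 1.3697. LR = 0.66/0.26 = 2.5385.
Prior odds = 1.3697/2.5385 = 0.5396, so P(A) = 0.5396/(1+0.5396) ≈ 0.35.

P(A) = 0.35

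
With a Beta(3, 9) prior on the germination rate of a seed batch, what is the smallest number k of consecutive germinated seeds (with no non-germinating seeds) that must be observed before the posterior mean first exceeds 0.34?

k = 2

After k germinated seeds and 0 non-germinating seeds the posterior is Beta(3+k, 9), with mean (3+k)/(3+9+k).
Set (3+k)/(12+k) > 0.34 and solve: k > (0.34·12 − 3)/(1 − 0.34) = 1.636.
The smallest integer exceeding 1.636 is 2, and checking k=2: (5)/(14) = 0.3571 > 0.34.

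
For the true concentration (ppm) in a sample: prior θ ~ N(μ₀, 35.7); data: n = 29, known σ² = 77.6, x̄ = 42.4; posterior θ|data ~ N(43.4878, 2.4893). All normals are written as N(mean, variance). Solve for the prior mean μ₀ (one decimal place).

μ₀ = 58.0

With known observation variance, the Normal–Normal posterior has precision τ_n = τ₀ + n/σ² and mean μ_n = (τ₀μ₀ + (n/σ²)x̄)/τ_n.
Here τ₀ = 1/35.7 = 0.028011 and τ_data = 29/77.6 = 0.373711, so τ_n = 0.401722.
Rearranging for μ₀: μ₀ = (μ_n·τ_n − τ_data·x̄)/τ₀ = (43.4878·0.401722 − 0.373711·42.4) / 0.028011 = 1.624660/0.028011 ≈ 58.0.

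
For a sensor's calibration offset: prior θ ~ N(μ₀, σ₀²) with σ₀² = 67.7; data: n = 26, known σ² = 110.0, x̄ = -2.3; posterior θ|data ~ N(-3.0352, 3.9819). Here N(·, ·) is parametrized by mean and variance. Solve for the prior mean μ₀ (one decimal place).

With known observation variance, the Normal–Normal posterior has precision τ_n = τ₀ + n/σ² and mean μ_n = (τ₀μ₀ + (n/σ²)x̄)/τ_n.
Here τ₀ = 1/67.7 = 0.014771 and τ_data = 26/110.0 = 0.236364, so τ_n = 0.251135.
Rearranging for μ₀: μ₀ = (μ_n·τ_n − τ_data·x̄)/τ₀ = (-3.0352·0.251135 − 0.236364·-2.3) / 0.014771 = -0.218608/0.014771 ≈ -14.8.

μ₀ = -14.8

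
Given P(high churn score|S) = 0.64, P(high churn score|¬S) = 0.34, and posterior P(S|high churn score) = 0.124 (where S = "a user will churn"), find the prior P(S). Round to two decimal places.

Bayes' rule in odds form gives O(S|E) = O(S)·[P(E|S)/P(E|¬S)], hence O(S) = O(S|E)/LR.
Posterior odds = 0.124/(1−0.124) = 0.1416. LR = 0.64/0.34 = 1.8824.
Prior odds = 0.1416/1.8824 = 0.0752, so P(S) = 0.0752/(1+0.0752) ≈ 0.07.

P(S) = 0.07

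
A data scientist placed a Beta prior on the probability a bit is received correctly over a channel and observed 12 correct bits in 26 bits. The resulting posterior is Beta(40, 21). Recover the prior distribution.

A Beta(a, b) prior with s successes and f failures in binomial data gives a Beta(a+s, b+f) posterior.
So a = 40 − 12 = 28 and b = 21 − 14 = 7.

Beta(28, 7)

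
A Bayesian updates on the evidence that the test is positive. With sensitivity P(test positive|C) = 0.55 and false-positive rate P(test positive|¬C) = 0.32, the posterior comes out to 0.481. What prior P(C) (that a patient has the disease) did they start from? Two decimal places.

P(C) = 0.35

In odds form, posterior odds = prior odds × likelihood ratio, so prior odds = posterior odds ÷ LR.
Posterior odds = 0.481/(1−0.481) = 0.9268. LR = 0.55/0.32 = 1.7188.
Prior odds = 0.9268/1.7188 = 0.5392, so P(C) = 0.5392/(1+0.5392) ≈ 0.35.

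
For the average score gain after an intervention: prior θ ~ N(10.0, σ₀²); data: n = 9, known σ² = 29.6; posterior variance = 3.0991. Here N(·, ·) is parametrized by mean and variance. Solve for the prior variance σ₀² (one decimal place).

Posterior precision equals prior precision plus data precision: 1/σ_n² = 1/σ₀² + n/σ².
So 1/σ₀² = 1/3.0991 − 9/29.6 = 0.322674 − 0.304054 = 0.018620.
Hence σ₀² = 1/0.018620 ≈ 53.7.

σ₀² = 53.7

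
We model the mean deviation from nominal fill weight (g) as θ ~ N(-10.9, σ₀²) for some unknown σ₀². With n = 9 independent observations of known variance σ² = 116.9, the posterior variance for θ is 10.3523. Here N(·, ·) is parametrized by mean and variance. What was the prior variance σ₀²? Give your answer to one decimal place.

σ₀² = 51.0

For the Normal–Normal model with known σ², precisions add: τ_n = τ₀ + n/σ².
So 1/σ₀² = 1/10.3523 − 9/116.9 = 0.096597 − 0.076989 = 0.019608.
Hence σ₀² = 1/0.019608 ≈ 51.0.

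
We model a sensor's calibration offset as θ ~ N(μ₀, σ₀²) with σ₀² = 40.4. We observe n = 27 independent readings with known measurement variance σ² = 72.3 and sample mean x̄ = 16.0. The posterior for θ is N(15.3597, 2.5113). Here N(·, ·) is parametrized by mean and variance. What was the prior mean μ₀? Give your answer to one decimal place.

The posterior mean is a precision-weighted average: μ_n = (τ₀μ₀ + τ_data·x̄)/(τ₀+τ_data), with τ₀=1/σ₀² and τ_data=n/σ².
Here τ₀ = 1/40.4 = 0.024752 and τ_data = 27/72.3 = 0.373444, so τ_n = 0.398196.
Rearranging for μ₀: μ₀ = (μ_n·τ_n − τ_data·x̄)/τ₀ = (15.3597·0.398196 − 0.373444·16.0) / 0.024752 = 0.141067/0.024752 ≈ 5.7.

μ₀ = 5.7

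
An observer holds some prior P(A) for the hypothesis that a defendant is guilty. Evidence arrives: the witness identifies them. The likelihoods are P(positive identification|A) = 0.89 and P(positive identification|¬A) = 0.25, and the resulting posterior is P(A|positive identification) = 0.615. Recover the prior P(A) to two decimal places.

P(A) = 0.31

Bayes' rule in odds form gives O(A|E) = O(A)·[P(E|A)/P(E|¬A)], hence O(A) = O(A|E)/LR.
Posterior odds = 0.615/(1−0.615) = 1.5974. LR = 0.89/0.25 = 3.5600.
Prior odds = 1.5974/3.5600 = 0.4487, so P(A) = 0.4487/(1+0.4487) ≈ 0.31.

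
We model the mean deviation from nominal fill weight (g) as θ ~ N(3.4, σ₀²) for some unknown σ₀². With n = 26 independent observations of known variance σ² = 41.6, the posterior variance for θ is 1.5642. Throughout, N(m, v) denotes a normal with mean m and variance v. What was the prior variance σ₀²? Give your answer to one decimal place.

σ₀² = 69.9

For the Normal–Normal model with known σ², precisions add: τ_n = τ₀ + n/σ².
So 1/σ₀² = 1/1.5642 − 26/41.6 = 0.639304 − 0.625000 = 0.014304.
Hence σ₀² = 1/0.014304 ≈ 69.9.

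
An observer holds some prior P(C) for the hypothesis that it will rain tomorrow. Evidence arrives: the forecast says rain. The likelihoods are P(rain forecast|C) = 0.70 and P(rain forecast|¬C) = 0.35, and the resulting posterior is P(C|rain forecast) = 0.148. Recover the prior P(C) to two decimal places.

Bayes' rule in odds form gives O(C|E) = O(C)·[P(E|C)/P(E|¬C)], hence O(C) = O(C|E)/LR.
Posterior odds = 0.148/(1−0.148) = 0.1737. LR = 0.70/0.35 = 2.0000.
Prior odds = 0.1737/2.0000 = 0.0868, so P(C) = 0.0868/(1+0.0868) ≈ 0.08.

P(C) = 0.08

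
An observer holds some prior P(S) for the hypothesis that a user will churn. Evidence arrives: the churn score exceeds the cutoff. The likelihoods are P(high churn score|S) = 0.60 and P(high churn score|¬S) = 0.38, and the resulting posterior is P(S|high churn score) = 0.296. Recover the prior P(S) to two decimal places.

P(S) = 0.21

In odds form, posterior odds = prior odds × likelihood ratio, so prior odds = posterior odds ÷ LR.
Posterior odds = 0.296/(1−0.296) = 0.4205. LR = 0.60/0.38 = 1.5789.
Prior odds = 0.4205/1.5789 = 0.2663, so P(S) = 0.2663/(1+0.2663) ≈ 0.21.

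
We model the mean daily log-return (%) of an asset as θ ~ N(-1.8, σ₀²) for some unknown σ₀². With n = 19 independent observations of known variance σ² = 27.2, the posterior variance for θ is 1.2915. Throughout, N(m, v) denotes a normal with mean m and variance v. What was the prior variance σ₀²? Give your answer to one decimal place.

For the Normal–Normal model with known σ², precisions add: τ_n = τ₀ + n/σ².
So 1/σ₀² = 1/1.2915 − 19/27.2 = 0.774293 − 0.698529 = 0.075764.
Hence σ₀² = 1/0.075764 ≈ 13.2.

σ₀² = 13.2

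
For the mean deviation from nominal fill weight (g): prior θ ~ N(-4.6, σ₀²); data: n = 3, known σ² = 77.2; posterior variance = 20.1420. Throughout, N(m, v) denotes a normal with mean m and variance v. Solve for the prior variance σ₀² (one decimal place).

σ₀² = 92.7

For the Normal–Normal model with known σ², precisions add: τ_n = τ₀ + n/σ².
So 1/σ₀² = 1/20.1420 − 3/77.2 = 0.049648 − 0.038860 = 0.010788.
Hence σ₀² = 1/0.010788 ≈ 92.7.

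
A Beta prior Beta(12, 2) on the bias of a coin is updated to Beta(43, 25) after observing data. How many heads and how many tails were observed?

31 heads and 23 tails

Under Beta–binomial conjugacy the posterior parameters are (α+s, β+f).
So s = 43 − 12 = 31 and f = 25 − 2 = 23.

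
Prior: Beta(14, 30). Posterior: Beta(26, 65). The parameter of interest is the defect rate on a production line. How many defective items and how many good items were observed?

12 defective items and 35 good items

Beta is conjugate to the binomial likelihood: posterior = Beta(α+s, β+f).
So s = 26 − 14 = 12 and f = 65 − 30 = 35.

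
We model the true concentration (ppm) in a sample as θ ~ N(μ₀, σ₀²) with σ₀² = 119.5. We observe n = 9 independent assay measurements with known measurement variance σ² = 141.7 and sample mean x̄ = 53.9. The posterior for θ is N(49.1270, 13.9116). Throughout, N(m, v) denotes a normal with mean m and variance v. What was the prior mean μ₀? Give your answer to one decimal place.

With known observation variance, the Normal–Normal posterior has precision τ_n = τ₀ + n/σ² and mean μ_n = (τ₀μ₀ + (n/σ²)x̄)/τ_n.
Here τ₀ = 1/119.5 = 0.008368 and τ_data = 9/141.7 = 0.063514, so τ_n = 0.071882.
Rearranging for μ₀: μ₀ = (μ_n·τ_n − τ_data·x̄)/τ₀ = (49.1270·0.071882 − 0.063514·53.9) / 0.008368 = 0.107942/0.008368 ≈ 12.9.

μ₀ = 12.9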